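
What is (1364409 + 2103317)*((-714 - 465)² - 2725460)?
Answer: -4630867187194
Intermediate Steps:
(1364409 + 2103317)*((-714 - 465)² - 2725460) = 3467726*((-1179)² - 2725460) = 3467726*(1390041 - 2725460) = 3467726*(-1335419) = -4630867187194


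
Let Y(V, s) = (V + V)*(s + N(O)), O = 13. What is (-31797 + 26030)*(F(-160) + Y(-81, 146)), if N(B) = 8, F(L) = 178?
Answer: 142848590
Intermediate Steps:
Y(V, s) = 2*V*(8 + s) (Y(V, s) = (V + V)*(s + 8) = (2*V)*(8 + s) = 2*V*(8 + s))
(-31797 + 26030)*(F(-160) + Y(-81, 146)) = (-31797 + 26030)*(178 + 2*(-81)*(8 + 146)) = -5767*(178 + 2*(-81)*154) = -5767*(178 - 24948) = -5767*(-24770) = 142848590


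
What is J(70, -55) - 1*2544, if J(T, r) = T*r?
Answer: -6394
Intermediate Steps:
J(70, -55) - 1*2544 = 70*(-55) - 1*2544 = -3850 - 2544 = -6394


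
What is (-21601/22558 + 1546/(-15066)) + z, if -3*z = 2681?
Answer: -152040410645/169929414 ≈ -894.73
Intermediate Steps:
z = -2681/3 (z = -⅓*2681 = -2681/3 ≈ -893.67)
(-21601/22558 + 1546/(-15066)) + z = (-21601/22558 + 1546/(-15066)) - 2681/3 = (-21601*1/22558 + 1546*(-1/15066)) - 2681/3 = (-21601/22558 - 773/7533) - 2681/3 = -180157667/169929414 - 2681/3 = -152040410645/169929414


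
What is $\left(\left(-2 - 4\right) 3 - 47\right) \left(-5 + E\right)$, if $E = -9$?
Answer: $910$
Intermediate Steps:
$\left(\left(-2 - 4\right) 3 - 47\right) \left(-5 + E\right) = \left(\left(-2 - 4\right) 3 - 47\right) \left(-5 - 9\right) = \left(\left(-6\right) 3 - 47\right) \left(-14\right) = \left(-18 - 47\right) \left(-14\right) = \left(-65\right) \left(-14\right) = 910$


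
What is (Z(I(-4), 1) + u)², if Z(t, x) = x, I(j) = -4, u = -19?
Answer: 324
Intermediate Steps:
(Z(I(-4), 1) + u)² = (1 - 19)² = (-18)² = 324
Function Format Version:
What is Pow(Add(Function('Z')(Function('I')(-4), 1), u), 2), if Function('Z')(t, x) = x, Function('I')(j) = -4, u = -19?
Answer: 324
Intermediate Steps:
Pow(Add(Function('Z')(Function('I')(-4), 1), u), 2) = Pow(Add(1, -19), 2) = Pow(-18, 2) = 324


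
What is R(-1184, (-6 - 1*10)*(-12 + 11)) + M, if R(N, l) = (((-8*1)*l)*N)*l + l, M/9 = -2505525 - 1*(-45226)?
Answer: -19717843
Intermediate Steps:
M = -22142691 (M = 9*(-2505525 - 1*(-45226)) = 9*(-2505525 + 45226) = 9*(-2460299) = -22142691)
R(N, l) = l - 8*N*l² (R(N, l) = ((-8*l)*N)*l + l = (-8*N*l)*l + l = -8*N*l² + l = l - 8*N*l²)
R(-1184, (-6 - 1*10)*(-12 + 11)) + M = ((-6 - 1*10)*(-12 + 11))*(1 - 8*(-1184)*(-6 - 1*10)*(-12 + 11)) - 22142691 = ((-6 - 10)*(-1))*(1 - 8*(-1184)*(-6 - 10)*(-1)) - 22142691 = (-16*(-1))*(1 - 8*(-1184)*(-16*(-1))) - 22142691 = 16*(1 - 8*(-1184)*16) - 22142691 = 16*(1 + 151552) - 22142691 = 16*151553 - 22142691 = 2424848 - 22142691 = -19717843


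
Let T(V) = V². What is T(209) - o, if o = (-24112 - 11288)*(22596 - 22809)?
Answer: -7496519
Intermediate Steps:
o = 7540200 (o = -35400*(-213) = 7540200)
T(209) - o = 209² - 1*7540200 = 43681 - 7540200 = -7496519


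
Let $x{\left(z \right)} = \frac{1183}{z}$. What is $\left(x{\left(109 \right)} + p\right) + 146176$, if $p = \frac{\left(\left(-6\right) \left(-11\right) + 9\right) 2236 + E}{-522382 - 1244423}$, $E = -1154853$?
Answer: $\frac{9384342295704}{64193915} \approx 1.4619 \cdot 10^{5}$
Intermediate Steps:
$p = \frac{329051}{588935}$ ($p = \frac{\left(\left(-6\right) \left(-11\right) + 9\right) 2236 - 1154853}{-522382 - 1244423} = \frac{\left(66 + 9\right) 2236 - 1154853}{-1766805} = \left(75 \cdot 2236 - 1154853\right) \left(- \frac{1}{1766805}\right) = \left(167700 - 1154853\right) \left(- \frac{1}{1766805}\right) = \left(-987153\right) \left(- \frac{1}{1766805}\right) = \frac{329051}{588935} \approx 0.55872$)
$\left(x{\left(109 \right)} + p\right) + 146176 = \left(\frac{1183}{109} + \frac{329051}{588935}\right) + 146176 = \frac{732576664}{64193915} + 146176 = \frac{9384342295704}{64193915}$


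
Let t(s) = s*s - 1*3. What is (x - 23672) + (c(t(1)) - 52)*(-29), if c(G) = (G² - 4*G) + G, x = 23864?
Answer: 1410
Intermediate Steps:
t(s) = -3 + s² (t(s) = s² - 3 = -3 + s²)
c(G) = G² - 3*G
(x - 23672) + (c(t(1)) - 52)*(-29) = (23864 - 23672) + ((-3 + 1²)*(-3 + (-3 + 1²)) - 52)*(-29) = 192 + ((-3 + 1)*(-3 + (-3 + 1)) - 52)*(-29) = 192 + (-2*(-3 - 2) - 52)*(-29) = 192 + (-2*(-5) - 52)*(-29) = 192 + (10 - 52)*(-29) = 192 - 42*(-29) = 192 + 1218 = 1410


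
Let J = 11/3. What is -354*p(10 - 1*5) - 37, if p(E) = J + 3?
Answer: -2397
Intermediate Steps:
J = 11/3 (J = 11*(⅓) = 11/3 ≈ 3.6667)
p(E) = 20/3 (p(E) = 11/3 + 3 = 20/3)
-354*p(10 - 1*5) - 37 = -354*20/3 - 37 = -2360 - 37 = -2397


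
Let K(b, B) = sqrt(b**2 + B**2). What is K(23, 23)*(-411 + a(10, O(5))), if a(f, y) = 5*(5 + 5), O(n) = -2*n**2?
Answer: -8303*sqrt(2) ≈ -11742.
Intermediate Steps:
K(b, B) = sqrt(B**2 + b**2)
a(f, y) = 50 (a(f, y) = 5*10 = 50)
K(23, 23)*(-411 + a(10, O(5))) = sqrt(23**2 + 23**2)*(-411 + 50) = sqrt(529 + 529)*(-361) = sqrt(1058)*(-361) = (23*sqrt(2))*(-361) = -8303*sqrt(2)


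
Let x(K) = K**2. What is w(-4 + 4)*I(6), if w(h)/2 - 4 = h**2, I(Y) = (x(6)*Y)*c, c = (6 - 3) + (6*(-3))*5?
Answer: -150336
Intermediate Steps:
c = -87 (c = 3 - 18*5 = 3 - 90 = -87)
I(Y) = -3132*Y (I(Y) = (6**2*Y)*(-87) = (36*Y)*(-87) = -3132*Y)
w(h) = 8 + 2*h**2
w(-4 + 4)*I(6) = (8 + 2*(-4 + 4)**2)*(-3132*6) = (8 + 2*0**2)*(-18792) = (8 + 2*0)*(-18792) = (8 + 0)*(-18792) = 8*(-18792) = -150336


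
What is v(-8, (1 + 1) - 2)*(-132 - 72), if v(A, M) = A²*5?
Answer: -65280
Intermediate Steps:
v(A, M) = 5*A²
v(-8, (1 + 1) - 2)*(-132 - 72) = (5*(-8)²)*(-132 - 72) = (5*64)*(-204) = 320*(-204) = -65280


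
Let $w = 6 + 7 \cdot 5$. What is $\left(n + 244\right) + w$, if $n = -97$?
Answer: $188$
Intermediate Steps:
$w = 41$ ($w = 6 + 35 = 41$)
$\left(n + 244\right) + w = \left(-97 + 244\right) + 41 = 147 + 41 = 188$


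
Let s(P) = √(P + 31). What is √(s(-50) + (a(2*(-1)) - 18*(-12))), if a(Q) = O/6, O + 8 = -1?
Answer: √(858 + 4*I*√19)/2 ≈ 14.647 + 0.1488*I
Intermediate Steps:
O = -9 (O = -8 - 1 = -9)
a(Q) = -3/2 (a(Q) = -9/6 = -9*⅙ = -3/2)
s(P) = √(31 + P)
√(s(-50) + (a(2*(-1)) - 18*(-12))) = √(√(31 - 50) + (-3/2 - 18*(-12))) = √(√(-19) + (-3/2 + 216)) = √(I*√19 + 429/2) = √(429/2 + I*√19)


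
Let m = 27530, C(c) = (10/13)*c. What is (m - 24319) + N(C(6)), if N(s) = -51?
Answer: 3160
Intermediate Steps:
C(c) = 10*c/13 (C(c) = (10*(1/13))*c = 10*c/13)
(m - 24319) + N(C(6)) = (27530 - 24319) - 51 = 3211 - 51 = 3160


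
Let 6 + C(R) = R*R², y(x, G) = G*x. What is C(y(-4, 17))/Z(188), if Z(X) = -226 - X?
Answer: 157219/207 ≈ 759.51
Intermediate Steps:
C(R) = -6 + R³ (C(R) = -6 + R*R² = -6 + R³)
C(y(-4, 17))/Z(188) = (-6 + (17*(-4))³)/(-226 - 1*188) = (-6 + (-68)³)/(-226 - 188) = (-6 - 314432)/(-414) = -314438*(-1/414) = 157219/207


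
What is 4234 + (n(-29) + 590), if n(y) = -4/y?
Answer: 139900/29 ≈ 4824.1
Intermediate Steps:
4234 + (n(-29) + 590) = 4234 + (-4/(-29) + 590) = 4234 + (-4*(-1/29) + 590) = 4234 + (4/29 + 590) = 4234 + 17114/29 = 139900/29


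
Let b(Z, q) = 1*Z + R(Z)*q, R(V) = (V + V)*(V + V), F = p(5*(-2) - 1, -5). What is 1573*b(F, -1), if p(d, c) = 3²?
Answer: -495495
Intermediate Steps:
p(d, c) = 9
F = 9
R(V) = 4*V² (R(V) = (2*V)*(2*V) = 4*V²)
b(Z, q) = Z + 4*q*Z² (b(Z, q) = 1*Z + (4*Z²)*q = Z + 4*q*Z²)
1573*b(F, -1) = 1573*(9*(1 + 4*9*(-1))) = 1573*(9*(1 - 36)) = 1573*(9*(-35)) = 1573*(-315) = -495495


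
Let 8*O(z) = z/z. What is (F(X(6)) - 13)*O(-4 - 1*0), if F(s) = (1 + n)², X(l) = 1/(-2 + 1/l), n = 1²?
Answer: -9/8 ≈ -1.1250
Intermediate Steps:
n = 1
F(s) = 4 (F(s) = (1 + 1)² = 2² = 4)
O(z) = ⅛ (O(z) = (z/z)/8 = (⅛)*1 = ⅛)
(F(X(6)) - 13)*O(-4 - 1*0) = (4 - 13)*(⅛) = -9*⅛ = -9/8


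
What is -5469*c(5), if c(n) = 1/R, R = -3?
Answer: 1823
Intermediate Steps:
c(n) = -⅓ (c(n) = 1/(-3) = -⅓)
-5469*c(5) = -5469*(-⅓) = 1823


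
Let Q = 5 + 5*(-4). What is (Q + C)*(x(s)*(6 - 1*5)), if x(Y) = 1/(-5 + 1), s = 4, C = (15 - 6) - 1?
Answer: 7/4 ≈ 1.7500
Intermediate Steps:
Q = -15 (Q = 5 - 20 = -15)
C = 8 (C = 9 - 1 = 8)
x(Y) = -¼ (x(Y) = 1/(-4) = -¼)
(Q + C)*(x(s)*(6 - 1*5)) = (-15 + 8)*(-(6 - 1*5)/4) = -(-7)*(6 - 5)/4 = -(-7)/4 = -7*(-¼) = 7/4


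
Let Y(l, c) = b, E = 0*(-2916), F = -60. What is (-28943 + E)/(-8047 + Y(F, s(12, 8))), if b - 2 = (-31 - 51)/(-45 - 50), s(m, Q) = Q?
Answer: 2749585/764193 ≈ 3.5980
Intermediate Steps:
E = 0
b = 272/95 (b = 2 + (-31 - 51)/(-45 - 50) = 2 - 82/(-95) = 2 - 82*(-1/95) = 2 + 82/95 = 272/95 ≈ 2.8632)
Y(l, c) = 272/95
(-28943 + E)/(-8047 + Y(F, s(12, 8))) = (-28943 + 0)/(-8047 + 272/95) = -28943/(-764193/95) = -28943*(-95/764193) = 2749585/764193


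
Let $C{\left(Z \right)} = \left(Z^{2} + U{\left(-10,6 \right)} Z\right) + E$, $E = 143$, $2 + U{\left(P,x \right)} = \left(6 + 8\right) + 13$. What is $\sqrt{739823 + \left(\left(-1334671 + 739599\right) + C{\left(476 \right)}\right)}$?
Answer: $\sqrt{383370} \approx 619.17$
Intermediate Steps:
$U{\left(P,x \right)} = 25$ ($U{\left(P,x \right)} = -2 + \left(\left(6 + 8\right) + 13\right) = -2 + \left(14 + 13\right) = -2 + 27 = 25$)
$C{\left(Z \right)} = 143 + Z^{2} + 25 Z$ ($C{\left(Z \right)} = \left(Z^{2} + 25 Z\right) + 143 = 143 + Z^{2} + 25 Z$)
$\sqrt{739823 + \left(\left(-1334671 + 739599\right) + C{\left(476 \right)}\right)} = \sqrt{739823 + \left(\left(-1334671 + 739599\right) + \left(143 + 476^{2} + 25 \cdot 476\right)\right)} = \sqrt{739823 + \left(-595072 + \left(143 + 226576 + 11900\right)\right)} = \sqrt{739823 + \left(-595072 + 238619\right)} = \sqrt{739823 - 356453} = \sqrt{383370}$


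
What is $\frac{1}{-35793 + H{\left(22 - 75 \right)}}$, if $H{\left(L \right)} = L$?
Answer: $- \frac{1}{35846} \approx -2.7897 \cdot 10^{-5}$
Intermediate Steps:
$\frac{1}{-35793 + H{\left(22 - 75 \right)}} = \frac{1}{-35793 + \left(22 - 75\right)} = \frac{1}{-35793 - 53} = \frac{1}{-35846} = - \frac{1}{35846}$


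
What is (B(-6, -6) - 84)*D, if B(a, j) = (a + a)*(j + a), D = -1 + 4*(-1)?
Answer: -300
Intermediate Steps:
D = -5 (D = -1 - 4 = -5)
B(a, j) = 2*a*(a + j) (B(a, j) = (2*a)*(a + j) = 2*a*(a + j))
(B(-6, -6) - 84)*D = (2*(-6)*(-6 - 6) - 84)*(-5) = (2*(-6)*(-12) - 84)*(-5) = (144 - 84)*(-5) = 60*(-5) = -300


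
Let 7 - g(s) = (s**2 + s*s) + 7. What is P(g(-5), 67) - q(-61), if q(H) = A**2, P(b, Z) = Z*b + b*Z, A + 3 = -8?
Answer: -6821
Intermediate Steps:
A = -11 (A = -3 - 8 = -11)
g(s) = -2*s**2 (g(s) = 7 - ((s**2 + s*s) + 7) = 7 - ((s**2 + s**2) + 7) = 7 - (2*s**2 + 7) = 7 - (7 + 2*s**2) = 7 + (-7 - 2*s**2) = -2*s**2)
P(b, Z) = 2*Z*b (P(b, Z) = Z*b + Z*b = 2*Z*b)
q(H) = 121 (q(H) = (-11)**2 = 121)
P(g(-5), 67) - q(-61) = 2*67*(-2*(-5)**2) - 1*121 = 2*67*(-2*25) - 121 = 2*67*(-50) - 121 = -6700 - 121 = -6821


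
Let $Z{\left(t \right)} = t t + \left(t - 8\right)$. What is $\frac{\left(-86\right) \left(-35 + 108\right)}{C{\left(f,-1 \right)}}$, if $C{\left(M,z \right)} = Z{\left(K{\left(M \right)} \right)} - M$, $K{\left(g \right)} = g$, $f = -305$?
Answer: $- \frac{6278}{93017} \approx -0.067493$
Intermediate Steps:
$Z{\left(t \right)} = -8 + t + t^{2}$ ($Z{\left(t \right)} = t^{2} + \left(-8 + t\right) = -8 + t + t^{2}$)
$C{\left(M,z \right)} = -8 + M^{2}$ ($C{\left(M,z \right)} = \left(-8 + M + M^{2}\right) - M = -8 + M^{2}$)
$\frac{\left(-86\right) \left(-35 + 108\right)}{C{\left(f,-1 \right)}} = \frac{\left(-86\right) \left(-35 + 108\right)}{-8 + \left(-305\right)^{2}} = \frac{\left(-86\right) 73}{-8 + 93025} = - \frac{6278}{93017}$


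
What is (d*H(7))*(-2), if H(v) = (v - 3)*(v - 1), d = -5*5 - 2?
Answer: 1296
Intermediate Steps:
d = -27 (d = -25 - 2 = -27)
H(v) = (-1 + v)*(-3 + v) (H(v) = (-3 + v)*(-1 + v) = (-1 + v)*(-3 + v))
(d*H(7))*(-2) = -27*(3 + 7**2 - 4*7)*(-2) = -27*(3 + 49 - 28)*(-2) = -27*24*(-2) = -648*(-2) = 1296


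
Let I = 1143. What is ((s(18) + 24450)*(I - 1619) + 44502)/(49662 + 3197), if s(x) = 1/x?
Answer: -104343520/475731 ≈ -219.33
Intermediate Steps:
((s(18) + 24450)*(I - 1619) + 44502)/(49662 + 3197) = ((1/18 + 24450)*(1143 - 1619) + 44502)/(49662 + 3197) = ((1/18 + 24450)*(-476) + 44502)/52859 = ((440101/18)*(-476) + 44502)*(1/52859) = (-104744038/9 + 44502)*(1/52859) = -104343520/9*1/52859 = -104343520/475731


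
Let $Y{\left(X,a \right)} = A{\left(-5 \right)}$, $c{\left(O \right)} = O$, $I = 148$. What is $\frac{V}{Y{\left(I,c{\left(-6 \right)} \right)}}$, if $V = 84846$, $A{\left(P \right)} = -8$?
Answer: $- \frac{42423}{4} \approx -10606.0$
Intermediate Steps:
$Y{\left(X,a \right)} = -8$
$\frac{V}{Y{\left(I,c{\left(-6 \right)} \right)}} = \frac{84846}{-8} = 84846 \left(- \frac{1}{8}\right) = - \frac{42423}{4}$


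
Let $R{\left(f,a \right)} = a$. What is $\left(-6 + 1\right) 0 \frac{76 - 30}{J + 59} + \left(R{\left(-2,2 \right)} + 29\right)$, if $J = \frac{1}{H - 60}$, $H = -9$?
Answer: $31$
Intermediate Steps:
$J = - \frac{1}{69}$ ($J = \frac{1}{-9 - 60} = \frac{1}{-69} = - \frac{1}{69} \approx -0.014493$)
$\left(-6 + 1\right) 0 \frac{76 - 30}{J + 59} + \left(R{\left(-2,2 \right)} + 29\right) = \left(-6 + 1\right) 0 \frac{76 - 30}{- \frac{1}{69} + 59} + \left(2 + 29\right) = \left(-5\right) 0 \frac{46}{\frac{4070}{69}} + 31 = 0 \cdot 46 \cdot \frac{69}{4070} + 31 = 0 \cdot \frac{1587}{2035} + 31 = 0 + 31 = 31$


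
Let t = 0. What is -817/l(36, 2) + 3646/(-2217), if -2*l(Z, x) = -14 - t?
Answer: -1836811/15519 ≈ -118.36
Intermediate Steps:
l(Z, x) = 7 (l(Z, x) = -(-14 - 1*0)/2 = -(-14 + 0)/2 = -½*(-14) = 7)
-817/l(36, 2) + 3646/(-2217) = -817/7 + 3646/(-2217) = -817*⅐ + 3646*(-1/2217) = -817/7 - 3646/2217 = -1836811/15519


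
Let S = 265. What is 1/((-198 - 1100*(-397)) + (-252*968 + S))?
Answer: 1/192831 ≈ 5.1859e-6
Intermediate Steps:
1/((-198 - 1100*(-397)) + (-252*968 + S)) = 1/((-198 - 1100*(-397)) + (-252*968 + 265)) = 1/((-198 + 436700) + (-243936 + 265)) = 1/(436502 - 243671) = 1/192831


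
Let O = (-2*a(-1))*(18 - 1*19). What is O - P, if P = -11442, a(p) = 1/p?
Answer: 11440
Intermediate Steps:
O = -2 (O = (-2/(-1))*(18 - 1*19) = (-2*(-1))*(18 - 19) = 2*(-1) = -2)
O - P = -2 - 1*(-11442) = -2 + 11442 = 11440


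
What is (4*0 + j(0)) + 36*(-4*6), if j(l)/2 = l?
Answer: -864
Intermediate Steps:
j(l) = 2*l
(4*0 + j(0)) + 36*(-4*6) = (4*0 + 2*0) + 36*(-4*6) = (0 + 0) + 36*(-24) = 0 - 864 = -864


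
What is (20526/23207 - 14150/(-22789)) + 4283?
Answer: 2265922041473/528864323 ≈ 4284.5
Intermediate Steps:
(20526/23207 - 14150/(-22789)) + 4283 = (20526*(1/23207) - 14150*(-1/22789)) + 4283 = (20526/23207 + 14150/22789) + 4283 = 796146064/528864323 + 4283 = 2265922041473/528864323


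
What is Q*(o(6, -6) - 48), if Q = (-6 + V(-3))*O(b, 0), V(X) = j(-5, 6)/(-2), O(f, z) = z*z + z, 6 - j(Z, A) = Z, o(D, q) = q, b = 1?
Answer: 0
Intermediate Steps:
j(Z, A) = 6 - Z
O(f, z) = z + z² (O(f, z) = z² + z = z + z²)
V(X) = -11/2 (V(X) = (6 - 1*(-5))/(-2) = (6 + 5)*(-½) = 11*(-½) = -11/2)
Q = 0 (Q = (-6 - 11/2)*(0*(1 + 0)) = -0 = -23/2*0 = 0)
Q*(o(6, -6) - 48) = 0*(-6 - 48) = 0*(-54) = 0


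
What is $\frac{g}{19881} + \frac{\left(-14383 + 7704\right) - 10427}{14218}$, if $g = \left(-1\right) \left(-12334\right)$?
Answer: $- \frac{82359787}{141334029} \approx -0.58273$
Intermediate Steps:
$g = 12334$
$\frac{g}{19881} + \frac{\left(-14383 + 7704\right) - 10427}{14218} = \frac{12334}{19881} + \frac{\left(-14383 + 7704\right) - 10427}{14218} = 12334 \cdot \frac{1}{19881} + \left(-6679 - 10427\right) \frac{1}{14218} = \frac{12334}{19881} - \frac{8553}{7109} = - \frac{82359787}{141334029}$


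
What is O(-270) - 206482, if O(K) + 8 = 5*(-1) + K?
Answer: -206765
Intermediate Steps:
O(K) = -13 + K (O(K) = -8 + (5*(-1) + K) = -8 + (-5 + K) = -13 + K)
O(-270) - 206482 = (-13 - 270) - 206482 = -283 - 206482 = -206765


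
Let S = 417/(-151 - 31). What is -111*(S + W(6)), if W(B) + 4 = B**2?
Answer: -600177/182 ≈ -3297.7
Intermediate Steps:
W(B) = -4 + B**2
S = -417/182 (S = 417/(-182) = 417*(-1/182) = -417/182 ≈ -2.2912)
-111*(S + W(6)) = -111*(-417/182 + (-4 + 6**2)) = -111*(-417/182 + (-4 + 36)) = -111*(-417/182 + 32) = -111*5407/182 = -600177/182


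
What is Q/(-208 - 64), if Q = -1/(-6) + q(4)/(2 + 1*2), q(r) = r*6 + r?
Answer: -43/1632 ≈ -0.026348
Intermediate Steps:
q(r) = 7*r (q(r) = 6*r + r = 7*r)
Q = 43/6 (Q = -1/(-6) + (7*4)/(2 + 1*2) = -1*(-⅙) + 28/(2 + 2) = ⅙ + 28/4 = ⅙ + 28*(¼) = ⅙ + 7 = 43/6 ≈ 7.1667)
Q/(-208 - 64) = (43/6)/(-208 - 64) = (43/6)/(-272) = -1/272*43/6 = -43/1632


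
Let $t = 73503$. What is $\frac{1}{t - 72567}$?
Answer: $\frac{1}{936} \approx 0.0010684$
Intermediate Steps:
$\frac{1}{t - 72567} = \frac{1}{73503 - 72567} = \frac{1}{936}$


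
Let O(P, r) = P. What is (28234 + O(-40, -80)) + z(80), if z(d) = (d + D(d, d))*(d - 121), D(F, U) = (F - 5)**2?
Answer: -205711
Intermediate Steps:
D(F, U) = (-5 + F)**2
z(d) = (-121 + d)*(d + (-5 + d)**2) (z(d) = (d + (-5 + d)**2)*(d - 121) = (d + (-5 + d)**2)*(-121 + d) = (-121 + d)*(d + (-5 + d)**2))
(28234 + O(-40, -80)) + z(80) = (28234 - 40) + (-3025 + 80**3 - 130*80**2 + 1114*80) = 28194 + (-3025 + 512000 - 130*6400 + 89120) = 28194 + (-3025 + 512000 - 832000 + 89120) = 28194 - 233905 = -205711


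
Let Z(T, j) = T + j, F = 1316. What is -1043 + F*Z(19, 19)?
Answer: 48965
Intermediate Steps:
-1043 + F*Z(19, 19) = -1043 + 1316*(19 + 19) = -1043 + 1316*38 = -1043 + 50008 = 48965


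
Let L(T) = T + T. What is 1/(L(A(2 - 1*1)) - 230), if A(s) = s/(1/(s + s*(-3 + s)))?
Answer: -1/232 ≈ -0.0043103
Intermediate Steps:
A(s) = s*(s + s*(-3 + s))
L(T) = 2*T
1/(L(A(2 - 1*1)) - 230) = 1/(2*((2 - 1*1)**2*(-2 + (2 - 1*1))) - 230) = 1/(2*((2 - 1)**2*(-2 + (2 - 1))) - 230) = 1/(2*(1**2*(-2 + 1)) - 230) = 1/(2*(1*(-1)) - 230) = 1/(2*(-1) - 230) = 1/(-2 - 230) = 1/(-232) = -1/232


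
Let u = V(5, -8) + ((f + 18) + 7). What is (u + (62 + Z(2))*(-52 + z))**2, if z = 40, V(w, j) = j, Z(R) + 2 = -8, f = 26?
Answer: 337561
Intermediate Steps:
Z(R) = -10 (Z(R) = -2 - 8 = -10)
u = 43 (u = -8 + ((26 + 18) + 7) = -8 + (44 + 7) = -8 + 51 = 43)
(u + (62 + Z(2))*(-52 + z))**2 = (43 + (62 - 10)*(-52 + 40))**2 = (43 + 52*(-12))**2 = (43 - 624)**2 = (-581)**2 = 337561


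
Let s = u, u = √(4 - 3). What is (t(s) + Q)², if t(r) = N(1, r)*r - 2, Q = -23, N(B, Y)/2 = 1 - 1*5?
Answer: 1089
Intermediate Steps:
N(B, Y) = -8 (N(B, Y) = 2*(1 - 1*5) = 2*(1 - 5) = 2*(-4) = -8)
u = 1 (u = √1 = 1)
s = 1
t(r) = -2 - 8*r (t(r) = -8*r - 2 = -2 - 8*r)
(t(s) + Q)² = ((-2 - 8*1) - 23)² = ((-2 - 8) - 23)² = (-10 - 23)² = (-33)² = 1089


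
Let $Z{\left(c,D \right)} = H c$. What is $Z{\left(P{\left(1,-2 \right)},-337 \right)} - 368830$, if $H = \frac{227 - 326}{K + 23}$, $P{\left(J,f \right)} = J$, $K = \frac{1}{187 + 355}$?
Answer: $- \frac{4598257268}{12467} \approx -3.6883 \cdot 10^{5}$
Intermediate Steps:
$K = \frac{1}{542} \approx 0.001845$
$H = - \frac{53658}{12467}$ ($H = \frac{227 - 326}{\frac{1}{542} + 23} = - \frac{99}{\frac{12467}{542}} = \left(-99\right) \frac{542}{12467} = - \frac{53658}{12467} \approx -4.304$)
$Z{\left(c,D \right)} = - \frac{53658 c}{12467}$
$Z{\left(P{\left(1,-2 \right)},-337 \right)} - 368830 = \left(- \frac{53658}{12467}\right) 1 - 368830 = - \frac{53658}{12467} - 368830 = - \frac{4598257268}{12467}$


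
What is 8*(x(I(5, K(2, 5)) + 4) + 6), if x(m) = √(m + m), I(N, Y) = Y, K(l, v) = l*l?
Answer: 80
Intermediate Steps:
K(l, v) = l²
x(m) = √2*√m (x(m) = √(2*m) = √2*√m)
8*(x(I(5, K(2, 5)) + 4) + 6) = 8*(√2*√(2² + 4) + 6) = 8*(√2*√(4 + 4) + 6) = 8*(√2*√8 + 6) = 8*(√2*(2*√2) + 6) = 8*(4 + 6) = 8*10 = 80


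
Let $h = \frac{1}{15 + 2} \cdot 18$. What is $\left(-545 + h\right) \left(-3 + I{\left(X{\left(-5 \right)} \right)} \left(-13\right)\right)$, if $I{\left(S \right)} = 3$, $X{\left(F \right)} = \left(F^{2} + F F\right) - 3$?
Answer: $\frac{388374}{17} \approx 22846.0$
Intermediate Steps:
$X{\left(F \right)} = -3 + 2 F^{2}$ ($X{\left(F \right)} = \left(F^{2} + F^{2}\right) - 3 = 2 F^{2} - 3 = -3 + 2 F^{2}$)
$h = \frac{18}{17}$ ($h = \frac{1}{17} \cdot 18 = \frac{18}{17} \approx 1.0588$)
$\left(-545 + h\right) \left(-3 + I{\left(X{\left(-5 \right)} \right)} \left(-13\right)\right) = \left(-545 + \frac{18}{17}\right) \left(-3 + 3 \left(-13\right)\right) = - \frac{9247 \left(-3 - 39\right)}{17} = \left(- \frac{9247}{17}\right) \left(-42\right) = \frac{388374}{17}$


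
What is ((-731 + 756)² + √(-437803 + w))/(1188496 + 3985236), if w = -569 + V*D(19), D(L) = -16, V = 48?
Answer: 625/5173732 + I*√109785/2586866 ≈ 0.0001208 + 0.00012808*I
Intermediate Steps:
w = -1337 (w = -569 + 48*(-16) = -569 - 768 = -1337)
((-731 + 756)² + √(-437803 + w))/(1188496 + 3985236) = ((-731 + 756)² + √(-437803 - 1337))/(1188496 + 3985236) = (25² + √(-439140))/5173732 = (625 + 2*I*√109785)*(1/5173732) = 625/5173732 + I*√109785/2586866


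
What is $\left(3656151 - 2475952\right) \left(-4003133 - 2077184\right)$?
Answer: $-7175984043083$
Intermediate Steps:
$\left(3656151 - 2475952\right) \left(-4003133 - 2077184\right) = 1180199 \left(-6080317\right) = -7175984043083$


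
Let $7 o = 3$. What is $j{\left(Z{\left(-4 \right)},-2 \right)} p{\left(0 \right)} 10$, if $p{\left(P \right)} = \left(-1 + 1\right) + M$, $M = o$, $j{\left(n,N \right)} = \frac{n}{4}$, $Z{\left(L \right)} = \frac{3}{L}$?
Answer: $- \frac{45}{56} \approx -0.80357$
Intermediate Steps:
$o = \frac{3}{7}$ ($o = \frac{1}{7} \cdot 3 = \frac{3}{7} \approx 0.42857$)
$j{\left(n,N \right)} = \frac{n}{4}$ ($j{\left(n,N \right)} = n \frac{1}{4} = \frac{n}{4}$)
$M = \frac{3}{7} \approx 0.42857$
$p{\left(P \right)} = \frac{3}{7}$ ($p{\left(P \right)} = \left(-1 + 1\right) + \frac{3}{7} = 0 + \frac{3}{7} = \frac{3}{7}$)
$j{\left(Z{\left(-4 \right)},-2 \right)} p{\left(0 \right)} 10 = \frac{3 \frac{1}{-4}}{4} \cdot \frac{3}{7} \cdot 10 = \frac{3 \left(- \frac{1}{4}\right)}{4} \cdot \frac{3}{7} \cdot 10 = \frac{1}{4} \left(- \frac{3}{4}\right) \frac{3}{7} \cdot 10 = \left(- \frac{3}{16}\right) \frac{3}{7} \cdot 10 = \left(- \frac{9}{112}\right) 10 = - \frac{45}{56}$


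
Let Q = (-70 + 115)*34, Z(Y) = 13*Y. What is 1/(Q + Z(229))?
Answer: 1/4507 ≈ 0.00022188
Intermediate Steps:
Q = 1530 (Q = 45*34 = 1530)
1/(Q + Z(229)) = 1/(1530 + 13*229) = 1/(1530 + 2977) = 1/4507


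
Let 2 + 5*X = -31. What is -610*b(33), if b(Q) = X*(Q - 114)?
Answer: -326106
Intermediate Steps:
X = -33/5 (X = -⅖ + (⅕)*(-31) = -⅖ - 31/5 = -33/5 ≈ -6.6000)
b(Q) = 3762/5 - 33*Q/5 (b(Q) = -33*(Q - 114)/5 = -33*(-114 + Q)/5 = 3762/5 - 33*Q/5)
-610*b(33) = -610*(3762/5 - 33/5*33) = -610*(3762/5 - 1089/5) = -610*2673/5 = -326106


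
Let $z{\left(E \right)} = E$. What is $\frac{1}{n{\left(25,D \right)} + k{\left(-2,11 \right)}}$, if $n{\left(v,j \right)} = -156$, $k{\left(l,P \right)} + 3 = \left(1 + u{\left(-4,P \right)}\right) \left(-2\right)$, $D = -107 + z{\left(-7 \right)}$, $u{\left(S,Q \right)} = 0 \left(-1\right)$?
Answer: $- \frac{1}{161} \approx -0.0062112$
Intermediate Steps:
$u{\left(S,Q \right)} = 0$
$D = -114$ ($D = -107 - 7 = -114$)
$k{\left(l,P \right)} = -5$ ($k{\left(l,P \right)} = -3 + \left(1 + 0\right) \left(-2\right) = -3 + 1 \left(-2\right) = -3 - 2 = -5$)
$\frac{1}{n{\left(25,D \right)} + k{\left(-2,11 \right)}} = \frac{1}{-156 - 5} = \frac{1}{-161} = - \frac{1}{161}$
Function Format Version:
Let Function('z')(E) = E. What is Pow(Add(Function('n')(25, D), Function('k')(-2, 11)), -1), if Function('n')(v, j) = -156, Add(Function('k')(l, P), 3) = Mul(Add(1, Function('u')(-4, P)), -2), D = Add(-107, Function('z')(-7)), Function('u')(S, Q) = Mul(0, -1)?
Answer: Rational(-1, 161) ≈ -0.0062112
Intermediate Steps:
Function('u')(S, Q) = 0
D = -114 (D = Add(-107, -7) = -114)
Function('k')(l, P) = -5 (Function('k')(l, P) = Add(-3, Mul(Add(1, 0), -2)) = Add(-3, Mul(1, -2)) = Add(-3, -2) = -5)
Pow(Add(Function('n')(25, D), Function('k')(-2, 11)), -1) = Pow(Add(-156, -5), -1) = Pow(-161, -1) = Rational(-1, 161)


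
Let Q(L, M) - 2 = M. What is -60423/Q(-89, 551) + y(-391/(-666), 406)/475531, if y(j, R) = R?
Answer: -4104683585/37566949 ≈ -109.26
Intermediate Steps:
Q(L, M) = 2 + M
-60423/Q(-89, 551) + y(-391/(-666), 406)/475531 = -60423/(2 + 551) + 406/475531 = -60423/553 + 406*(1/475531) = -60423*1/553 + 58/67933 = -60423/553 + 58/67933 = -4104683585/37566949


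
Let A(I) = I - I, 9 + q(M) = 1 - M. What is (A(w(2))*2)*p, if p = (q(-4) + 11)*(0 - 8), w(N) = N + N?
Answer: 0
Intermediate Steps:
w(N) = 2*N
q(M) = -8 - M (q(M) = -9 + (1 - M) = -8 - M)
A(I) = 0
p = -56 (p = ((-8 - 1*(-4)) + 11)*(0 - 8) = ((-8 + 4) + 11)*(-8) = (-4 + 11)*(-8) = 7*(-8) = -56)
(A(w(2))*2)*p = (0*2)*(-56) = 0*(-56) = 0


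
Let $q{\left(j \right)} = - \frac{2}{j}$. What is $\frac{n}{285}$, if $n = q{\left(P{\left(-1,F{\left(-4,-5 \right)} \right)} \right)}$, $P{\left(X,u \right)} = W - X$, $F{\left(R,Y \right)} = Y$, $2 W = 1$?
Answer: $- \frac{4}{855} \approx -0.0046784$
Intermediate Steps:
$W = \frac{1}{2}$ ($W = \frac{1}{2} \cdot 1 = \frac{1}{2} \approx 0.5$)
$P{\left(X,u \right)} = \frac{1}{2} - X$
$n = - \frac{4}{3}$ ($n = - \frac{2}{\frac{1}{2} - -1} = - \frac{2}{\frac{1}{2} + 1} = - \frac{2}{\frac{3}{2}} = \left(-2\right) \frac{2}{3} = - \frac{4}{3} \approx -1.3333$)
$\frac{n}{285} = - \frac{4}{3 \cdot 285} = \left(- \frac{4}{3}\right) \frac{1}{285} = - \frac{4}{855}$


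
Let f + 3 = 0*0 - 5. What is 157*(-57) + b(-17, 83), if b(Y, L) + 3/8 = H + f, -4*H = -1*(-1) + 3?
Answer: -71667/8 ≈ -8958.4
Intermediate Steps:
H = -1 (H = -(-1*(-1) + 3)/4 = -(1 + 3)/4 = -¼*4 = -1)
f = -8 (f = -3 + (0*0 - 5) = -3 + (0 - 5) = -3 - 5 = -8)
b(Y, L) = -75/8 (b(Y, L) = -3/8 + (-1 - 8) = -3/8 - 9 = -75/8)
157*(-57) + b(-17, 83) = 157*(-57) - 75/8 = -8949 - 75/8 = -71667/8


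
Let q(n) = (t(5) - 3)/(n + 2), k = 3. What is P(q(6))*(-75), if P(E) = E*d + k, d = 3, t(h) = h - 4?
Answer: -675/4 ≈ -168.75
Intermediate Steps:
t(h) = -4 + h
q(n) = -2/(2 + n) (q(n) = ((-4 + 5) - 3)/(n + 2) = (1 - 3)/(2 + n) = -2/(2 + n))
P(E) = 3 + 3*E (P(E) = E*3 + 3 = 3*E + 3 = 3 + 3*E)
P(q(6))*(-75) = (3 + 3*(-2/(2 + 6)))*(-75) = (3 + 3*(-2/8))*(-75) = (3 + 3*(-2*1/8))*(-75) = (3 + 3*(-1/4))*(-75) = (3 - 3/4)*(-75) = (9/4)*(-75) = -675/4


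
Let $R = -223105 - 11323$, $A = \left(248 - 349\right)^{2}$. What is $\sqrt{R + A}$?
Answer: $i \sqrt{224227} \approx 473.53 i$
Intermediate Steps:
$A = 10201$ ($A = \left(-101\right)^{2} = 10201$)
$R = -234428$
$\sqrt{R + A} = \sqrt{-234428 + 10201} = \sqrt{-224227} = i \sqrt{224227}$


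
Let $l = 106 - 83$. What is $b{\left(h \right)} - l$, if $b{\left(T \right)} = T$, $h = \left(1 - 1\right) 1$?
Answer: $-23$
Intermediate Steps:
$l = 23$ ($l = 106 - 83 = 23$)
$h = 0$ ($h = 0 \cdot 1 = 0$)
$b{\left(h \right)} - l = 0 - 23 = -23$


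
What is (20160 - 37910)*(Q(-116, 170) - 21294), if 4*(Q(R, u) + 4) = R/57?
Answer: 21548766250/57 ≈ 3.7805e+8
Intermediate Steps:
Q(R, u) = -4 + R/228 (Q(R, u) = -4 + (R/57)/4 = -4 + R/228)
(20160 - 37910)*(Q(-116, 170) - 21294) = (20160 - 37910)*((-4 + (1/228)*(-116)) - 21294) = -17750*((-4 - 29/57) - 21294) = -17750*(-257/57 - 21294) = -17750*(-1214015/57) = 21548766250/57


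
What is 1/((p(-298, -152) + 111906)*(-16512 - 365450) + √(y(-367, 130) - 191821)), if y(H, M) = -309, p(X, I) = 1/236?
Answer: -595165244736286/25439648703102789965485649 - 13924*I*√192130/25439648703102789965485649 ≈ -2.3395e-11 - 2.3991e-19*I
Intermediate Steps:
p(X, I) = 1/236
1/((p(-298, -152) + 111906)*(-16512 - 365450) + √(y(-367, 130) - 191821)) = 1/((1/236 + 111906)*(-16512 - 365450) + √(-309 - 191821)) = 1/((26409817/236)*(-381962) + √(-192130)) = 1/(-5043773260477/118 + I*√192130)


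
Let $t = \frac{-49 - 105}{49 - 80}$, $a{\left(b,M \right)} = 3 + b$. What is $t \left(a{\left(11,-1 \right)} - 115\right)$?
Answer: $- \frac{15554}{31} \approx -501.74$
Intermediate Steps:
$t = \frac{154}{31}$ ($t = - \frac{154}{-31} = \left(-154\right) \left(- \frac{1}{31}\right) = \frac{154}{31} \approx 4.9677$)
$t \left(a{\left(11,-1 \right)} - 115\right) = \frac{154 \left(\left(3 + 11\right) - 115\right)}{31} = \frac{154 \left(14 - 115\right)}{31} = \frac{154}{31} \left(-101\right) = - \frac{15554}{31}$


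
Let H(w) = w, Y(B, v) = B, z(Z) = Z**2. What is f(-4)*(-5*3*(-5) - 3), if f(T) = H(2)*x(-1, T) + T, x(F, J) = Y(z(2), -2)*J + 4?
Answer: -2016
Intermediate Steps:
x(F, J) = 4 + 4*J (x(F, J) = 2**2*J + 4 = 4*J + 4 = 4 + 4*J)
f(T) = 8 + 9*T (f(T) = 2*(4 + 4*T) + T = (8 + 8*T) + T = 8 + 9*T)
f(-4)*(-5*3*(-5) - 3) = (8 + 9*(-4))*(-5*3*(-5) - 3) = (8 - 36)*(-15*(-5) - 3) = -28*(75 - 3) = -28*72 = -2016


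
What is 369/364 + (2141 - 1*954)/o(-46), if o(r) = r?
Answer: -207547/8372 ≈ -24.791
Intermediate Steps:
369/364 + (2141 - 1*954)/o(-46) = 369/364 + (2141 - 1*954)/(-46) = 369*(1/364) + (2141 - 954)*(-1/46) = 369/364 + 1187*(-1/46) = 369/364 - 1187/46 = -207547/8372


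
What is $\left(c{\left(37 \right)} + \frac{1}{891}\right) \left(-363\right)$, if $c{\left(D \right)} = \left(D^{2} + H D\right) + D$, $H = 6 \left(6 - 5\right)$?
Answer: $- \frac{15956039}{27} \approx -5.9096 \cdot 10^{5}$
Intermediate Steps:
$H = 6$ ($H = 6 \cdot 1 = 6$)
$c{\left(D \right)} = D^{2} + 7 D$ ($c{\left(D \right)} = \left(D^{2} + 6 D\right) + D = D^{2} + 7 D$)
$\left(c{\left(37 \right)} + \frac{1}{891}\right) \left(-363\right) = \left(37 \left(7 + 37\right) + \frac{1}{891}\right) \left(-363\right) = \left(37 \cdot 44 + \frac{1}{891}\right) \left(-363\right) = \left(1628 + \frac{1}{891}\right) \left(-363\right) = \frac{1450549}{891} \left(-363\right) = - \frac{15956039}{27}$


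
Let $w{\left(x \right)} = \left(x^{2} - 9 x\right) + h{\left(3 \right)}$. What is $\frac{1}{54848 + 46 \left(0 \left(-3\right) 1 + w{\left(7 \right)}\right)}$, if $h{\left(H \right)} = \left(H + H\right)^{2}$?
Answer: $\frac{1}{55860} \approx 1.7902 \cdot 10^{-5}$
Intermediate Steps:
$h{\left(H \right)} = 4 H^{2}$ ($h{\left(H \right)} = \left(2 H\right)^{2} = 4 H^{2}$)
$w{\left(x \right)} = 36 + x^{2} - 9 x$ ($w{\left(x \right)} = \left(x^{2} - 9 x\right) + 4 \cdot 3^{2} = \left(x^{2} - 9 x\right) + 4 \cdot 9 = \left(x^{2} - 9 x\right) + 36 = 36 + x^{2} - 9 x$)
$\frac{1}{54848 + 46 \left(0 \left(-3\right) 1 + w{\left(7 \right)}\right)} = \frac{1}{54848 + 46 \left(0 \left(-3\right) 1 + \left(36 + 7^{2} - 63\right)\right)} = \frac{1}{54848 + 46 \left(0 \cdot 1 + \left(36 + 49 - 63\right)\right)} = \frac{1}{54848 + 46 \left(0 + 22\right)} = \frac{1}{54848 + 46 \cdot 22} = \frac{1}{54848 + 1012} = \frac{1}{55860}$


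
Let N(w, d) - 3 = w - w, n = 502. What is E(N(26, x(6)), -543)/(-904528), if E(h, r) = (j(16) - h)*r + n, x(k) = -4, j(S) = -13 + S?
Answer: -251/452264 ≈ -0.00055499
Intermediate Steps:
N(w, d) = 3 (N(w, d) = 3 + (w - w) = 3 + 0 = 3)
E(h, r) = 502 + r*(3 - h) (E(h, r) = ((-13 + 16) - h)*r + 502 = (3 - h)*r + 502 = r*(3 - h) + 502 = 502 + r*(3 - h))
E(N(26, x(6)), -543)/(-904528) = (502 + 3*(-543) - 1*3*(-543))/(-904528) = (502 - 1629 + 1629)*(-1/904528) = 502*(-1/904528) = -251/452264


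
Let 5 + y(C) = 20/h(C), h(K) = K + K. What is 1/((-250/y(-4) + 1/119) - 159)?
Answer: -357/44860 ≈ -0.0079581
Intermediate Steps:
h(K) = 2*K
y(C) = -5 + 10/C (y(C) = -5 + 20/((2*C)) = -5 + 20*(1/(2*C)) = -5 + 10/C)
1/((-250/y(-4) + 1/119) - 159) = 1/((-250/(-5 + 10/(-4)) + 1/119) - 159) = 1/((-250/(-5 + 10*(-1/4)) + 1*(1/119)) - 159) = 1/((-250/(-5 - 5/2) + 1/119) - 159) = 1/((-250/(-15/2) + 1/119) - 159) = 1/((-250*(-2/15) + 1/119) - 159) = 1/((100/3 + 1/119) - 159) = 1/(11903/357 - 159) = 1/(-44860/357) = -357/44860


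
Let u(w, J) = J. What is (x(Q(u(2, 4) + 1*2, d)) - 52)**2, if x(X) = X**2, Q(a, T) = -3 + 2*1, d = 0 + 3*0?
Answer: 2601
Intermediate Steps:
d = 0 (d = 0 + 0 = 0)
Q(a, T) = -1 (Q(a, T) = -3 + 2 = -1)
(x(Q(u(2, 4) + 1*2, d)) - 52)**2 = ((-1)**2 - 52)**2 = (1 - 52)**2 = (-51)**2 = 2601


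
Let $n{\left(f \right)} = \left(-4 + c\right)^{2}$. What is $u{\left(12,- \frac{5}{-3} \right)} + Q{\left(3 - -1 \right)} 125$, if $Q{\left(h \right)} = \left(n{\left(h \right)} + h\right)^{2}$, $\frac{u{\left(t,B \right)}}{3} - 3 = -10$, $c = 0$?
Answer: $49979$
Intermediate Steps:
$u{\left(t,B \right)} = -21$ ($u{\left(t,B \right)} = 9 + 3 \left(-10\right) = 9 - 30 = -21$)
$n{\left(f \right)} = 16$ ($n{\left(f \right)} = \left(-4 + 0\right)^{2} = \left(-4\right)^{2} = 16$)
$Q{\left(h \right)} = \left(16 + h\right)^{2}$
$u{\left(12,- \frac{5}{-3} \right)} + Q{\left(3 - -1 \right)} 125 = -21 + \left(16 + \left(3 - -1\right)\right)^{2} \cdot 125 = -21 + \left(16 + \left(3 + 1\right)\right)^{2} \cdot 125 = -21 + \left(16 + 4\right)^{2} \cdot 125 = -21 + 20^{2} \cdot 125 = -21 + 400 \cdot 125 = -21 + 50000 = 49979$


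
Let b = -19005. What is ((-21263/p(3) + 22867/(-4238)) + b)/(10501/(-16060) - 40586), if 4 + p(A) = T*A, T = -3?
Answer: 21899391910/51155929617 ≈ 0.42809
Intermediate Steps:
p(A) = -4 - 3*A
((-21263/p(3) + 22867/(-4238)) + b)/(10501/(-16060) - 40586) = ((-21263/(-4 - 3*3) + 22867/(-4238)) - 19005)/(10501/(-16060) - 40586) = ((-21263/(-4 - 9) + 22867*(-1/4238)) - 19005)/(10501*(-1/16060) - 40586) = ((-21263/(-13) - 1759/326) - 19005)/(-10501/16060 - 40586) = ((-21263*(-1/13) - 1759/326) - 19005)/(-651821661/16060) = ((21263/13 - 1759/326) - 19005)*(-16060/651821661) = (6908871/4238 - 19005)*(-16060/651821661) = -73634319/4238*(-16060/651821661) = 21899391910/51155929617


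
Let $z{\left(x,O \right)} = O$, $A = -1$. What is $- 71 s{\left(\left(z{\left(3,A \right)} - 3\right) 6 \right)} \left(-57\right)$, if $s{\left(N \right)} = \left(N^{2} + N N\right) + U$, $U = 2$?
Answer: $4670238$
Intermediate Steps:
$s{\left(N \right)} = 2 + 2 N^{2}$ ($s{\left(N \right)} = \left(N^{2} + N N\right) + 2 = \left(N^{2} + N^{2}\right) + 2 = 2 N^{2} + 2 = 2 + 2 N^{2}$)
$- 71 s{\left(\left(z{\left(3,A \right)} - 3\right) 6 \right)} \left(-57\right) = - 71 \left(2 + 2 \left(\left(-1 - 3\right) 6\right)^{2}\right) \left(-57\right) = - 71 \left(2 + 2 \left(\left(-4\right) 6\right)^{2}\right) \left(-57\right) = - 71 \left(2 + 2 \left(-24\right)^{2}\right) \left(-57\right) = - 71 \left(2 + 2 \cdot 576\right) \left(-57\right) = - 71 \left(2 + 1152\right) \left(-57\right) = \left(-71\right) 1154 \left(-57\right) = \left(-81934\right) \left(-57\right) = 4670238$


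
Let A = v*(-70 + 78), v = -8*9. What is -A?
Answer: 576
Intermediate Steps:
v = -72
A = -576 (A = -72*(-70 + 78) = -72*8 = -576)
-A = -1*(-576) = 576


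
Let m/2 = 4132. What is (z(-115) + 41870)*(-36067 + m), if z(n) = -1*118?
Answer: -1160830856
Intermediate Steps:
m = 8264 (m = 2*4132 = 8264)
z(n) = -118
(z(-115) + 41870)*(-36067 + m) = (-118 + 41870)*(-36067 + 8264) = 41752*(-27803) = -1160830856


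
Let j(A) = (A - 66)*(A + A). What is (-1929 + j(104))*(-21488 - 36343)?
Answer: -345540225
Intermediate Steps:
j(A) = 2*A*(-66 + A) (j(A) = (-66 + A)*(2*A) = 2*A*(-66 + A))
(-1929 + j(104))*(-21488 - 36343) = (-1929 + 2*104*(-66 + 104))*(-21488 - 36343) = (-1929 + 2*104*38)*(-57831) = (-1929 + 7904)*(-57831) = 5975*(-57831) = -345540225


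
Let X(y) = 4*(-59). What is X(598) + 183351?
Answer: 183115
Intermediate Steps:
X(y) = -236
X(598) + 183351 = -236 + 183351 = 183115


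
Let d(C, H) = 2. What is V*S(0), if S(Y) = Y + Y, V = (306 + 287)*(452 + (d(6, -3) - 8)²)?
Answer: 0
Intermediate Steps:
V = 289384 (V = (306 + 287)*(452 + (2 - 8)²) = 593*(452 + (-6)²) = 593*(452 + 36) = 593*488 = 289384)
S(Y) = 2*Y
V*S(0) = 289384*(2*0) = 289384*0 = 0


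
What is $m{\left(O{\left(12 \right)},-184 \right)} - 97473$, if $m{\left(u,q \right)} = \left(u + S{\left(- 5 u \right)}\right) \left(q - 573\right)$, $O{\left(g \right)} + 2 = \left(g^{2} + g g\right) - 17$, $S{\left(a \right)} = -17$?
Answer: $-288237$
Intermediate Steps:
$O{\left(g \right)} = -19 + 2 g^{2}$ ($O{\left(g \right)} = -2 - \left(17 - g^{2} - g g\right) = -2 + \left(\left(g^{2} + g^{2}\right) - 17\right) = -2 + \left(2 g^{2} - 17\right) = -2 + \left(-17 + 2 g^{2}\right) = -19 + 2 g^{2}$)
$m{\left(u,q \right)} = \left(-573 + q\right) \left(-17 + u\right)$ ($m{\left(u,q \right)} = \left(u - 17\right) \left(q - 573\right) = \left(-17 + u\right) \left(-573 + q\right) = \left(-573 + q\right) \left(-17 + u\right)$)
$m{\left(O{\left(12 \right)},-184 \right)} - 97473 = \left(9741 - 573 \left(-19 + 2 \cdot 12^{2}\right) - -3128 - 184 \left(-19 + 2 \cdot 12^{2}\right)\right) - 97473 = \left(9741 - 573 \left(-19 + 2 \cdot 144\right) + 3128 - 184 \left(-19 + 2 \cdot 144\right)\right) - 97473 = \left(9741 - 573 \left(-19 + 288\right) + 3128 - 184 \left(-19 + 288\right)\right) - 97473 = \left(9741 - 154137 + 3128 - 49496\right) - 97473 = -190764 - 97473 = -288237$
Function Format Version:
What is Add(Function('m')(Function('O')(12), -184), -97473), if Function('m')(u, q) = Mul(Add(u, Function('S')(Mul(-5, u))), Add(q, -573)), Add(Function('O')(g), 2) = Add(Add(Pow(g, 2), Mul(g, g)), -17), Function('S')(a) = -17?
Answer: -288237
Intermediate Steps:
Function('O')(g) = Add(-19, Mul(2, Pow(g, 2))) (Function('O')(g) = Add(-2, Add(Add(Pow(g, 2), Mul(g, g)), -17)) = Add(-2, Add(Add(Pow(g, 2), Pow(g, 2)), -17)) = Add(-2, Add(Mul(2, Pow(g, 2)), -17)) = Add(-2, Add(-17, Mul(2, Pow(g, 2)))) = Add(-19, Mul(2, Pow(g, 2))))
Function('m')(u, q) = Mul(Add(-573, q), Add(-17, u)) (Function('m')(u, q) = Mul(Add(u, -17), Add(q, -573)) = Mul(Add(-17, u), Add(-573, q)) = Mul(Add(-573, q), Add(-17, u)))
Add(Function('m')(Function('O')(12), -184), -97473) = Add(Add(9741, Mul(-573, Add(-19, Mul(2, Pow(12, 2)))), Mul(-17, -184), Mul(-184, Add(-19, Mul(2, Pow(12, 2))))), -97473) = Add(Add(9741, Mul(-573, Add(-19, Mul(2, 144))), 3128, Mul(-184, Add(-19, Mul(2, 144)))), -97473) = Add(Add(9741, Mul(-573, Add(-19, 288)), 3128, Mul(-184, Add(-19, 288))), -97473) = Add(Add(9741, Mul(-573, 269), 3128, Mul(-184, 269)), -97473) = Add(Add(9741, -154137, 3128, -49496), -97473) = Add(-190764, -97473) = -288237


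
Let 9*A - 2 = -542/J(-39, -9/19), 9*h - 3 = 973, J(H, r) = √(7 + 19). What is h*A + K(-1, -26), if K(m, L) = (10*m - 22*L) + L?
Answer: 45368/81 - 264496*√26/1053 ≈ -720.69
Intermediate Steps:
K(m, L) = -21*L + 10*m (K(m, L) = (-22*L + 10*m) + L = -21*L + 10*m)
J(H, r) = √26
h = 976/9 (h = ⅓ + (⅑)*973 = ⅓ + 973/9 = 976/9 ≈ 108.44)
A = 2/9 - 271*√26/117 (A = 2/9 + (-542*√26/26)/9 = 2/9 + (-271*√26/13)/9 = 2/9 - 271*√26/117 ≈ -11.588)
h*A + K(-1, -26) = 976*(2/9 - 271*√26/117)/9 + (-21*(-26) + 10*(-1)) = (1952/81 - 264496*√26/1053) + (546 - 10) = (1952/81 - 264496*√26/1053) + 536 = 45368/81 - 264496*√26/1053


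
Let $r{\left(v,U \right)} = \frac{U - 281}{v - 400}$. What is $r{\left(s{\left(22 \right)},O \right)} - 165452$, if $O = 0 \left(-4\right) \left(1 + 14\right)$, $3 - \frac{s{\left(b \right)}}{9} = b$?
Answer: $- \frac{94472811}{571} \approx -1.6545 \cdot 10^{5}$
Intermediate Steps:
$s{\left(b \right)} = 27 - 9 b$
$O = 0$ ($O = 0 \cdot 15 = 0$)
$r{\left(v,U \right)} = \frac{-281 + U}{-400 + v}$ ($r{\left(v,U \right)} = \frac{-281 + U}{v - 400} = \frac{-281 + U}{-400 + v}$)
$r{\left(s{\left(22 \right)},O \right)} - 165452 = \frac{-281 + 0}{-400 + \left(27 - 198\right)} - 165452 = \frac{1}{-400 + \left(27 - 198\right)} \left(-281\right) - 165452 = \frac{1}{-400 - 171} \left(-281\right) - 165452 = \frac{1}{-571} \left(-281\right) - 165452 = \left(- \frac{1}{571}\right) \left(-281\right) - 165452 = \frac{281}{571} - 165452 = - \frac{94472811}{571}$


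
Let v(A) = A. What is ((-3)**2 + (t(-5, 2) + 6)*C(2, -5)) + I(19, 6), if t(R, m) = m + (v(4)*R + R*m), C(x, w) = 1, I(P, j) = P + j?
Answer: 12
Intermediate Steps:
t(R, m) = m + 4*R + R*m (t(R, m) = m + (4*R + R*m) = m + 4*R + R*m)
((-3)**2 + (t(-5, 2) + 6)*C(2, -5)) + I(19, 6) = ((-3)**2 + ((2 + 4*(-5) - 5*2) + 6)*1) + (19 + 6) = (9 + ((2 - 20 - 10) + 6)*1) + 25 = (9 + (-28 + 6)*1) + 25 = (9 - 22*1) + 25 = (9 - 22) + 25 = -13 + 25 = 12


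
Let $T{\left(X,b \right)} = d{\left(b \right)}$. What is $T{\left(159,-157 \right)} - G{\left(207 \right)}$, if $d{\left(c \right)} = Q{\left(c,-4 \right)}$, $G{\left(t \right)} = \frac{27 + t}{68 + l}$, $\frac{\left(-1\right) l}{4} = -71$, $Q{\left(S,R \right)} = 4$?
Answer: $\frac{587}{176} \approx 3.3352$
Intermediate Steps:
$l = 284$ ($l = \left(-4\right) \left(-71\right) = 284$)
$G{\left(t \right)} = \frac{27}{352} + \frac{t}{352}$ ($G{\left(t \right)} = \frac{27 + t}{68 + 284} = \frac{27 + t}{352} = \left(27 + t\right) \frac{1}{352} = \frac{27}{352} + \frac{t}{352}$)
$d{\left(c \right)} = 4$
$T{\left(X,b \right)} = 4$
$T{\left(159,-157 \right)} - G{\left(207 \right)} = 4 - \left(\frac{27}{352} + \frac{1}{352} \cdot 207\right) = 4 - \left(\frac{27}{352} + \frac{207}{352}\right) = 4 - \frac{117}{176} = \frac{587}{176}$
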